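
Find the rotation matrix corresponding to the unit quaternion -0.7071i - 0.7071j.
[[0, 1, 0], [1, 0, 0], [0, 0, -1]]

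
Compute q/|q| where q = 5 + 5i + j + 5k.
0.5735 + 0.5735i + 0.1147j + 0.5735k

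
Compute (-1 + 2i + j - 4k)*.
-1 - 2i - j + 4k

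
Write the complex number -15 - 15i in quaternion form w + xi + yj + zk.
-15 - 15i + 0j + 0k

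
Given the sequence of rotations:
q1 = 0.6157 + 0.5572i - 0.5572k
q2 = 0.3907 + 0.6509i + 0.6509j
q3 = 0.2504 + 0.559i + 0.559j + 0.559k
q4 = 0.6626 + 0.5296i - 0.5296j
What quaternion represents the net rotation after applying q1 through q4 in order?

q2 · q1 = -0.1221 + 0.2558i + 0.7634j - 0.5804k
q3 · q2 · q1 = -0.2759 - 0.7554i + 0.5903j + 0.0702k
q4 · q3 · q2 · q1 = 0.5299 - 0.6838i + 0.5001j - 0.0409k
0.5299 - 0.6838i + 0.5001j - 0.0409k


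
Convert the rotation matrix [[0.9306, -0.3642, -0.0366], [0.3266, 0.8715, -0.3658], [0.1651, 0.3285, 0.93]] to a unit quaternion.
0.9659 + 0.1797i - 0.0522j + 0.1788k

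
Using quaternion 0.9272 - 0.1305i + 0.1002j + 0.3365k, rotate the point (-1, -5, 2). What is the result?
(2.693, -3.676, 3.038)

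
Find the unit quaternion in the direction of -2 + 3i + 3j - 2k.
-0.3922 + 0.5883i + 0.5883j - 0.3922k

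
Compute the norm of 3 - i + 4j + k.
√27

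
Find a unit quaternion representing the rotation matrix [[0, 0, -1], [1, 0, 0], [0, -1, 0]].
0.5 - 0.5i - 0.5j + 0.5k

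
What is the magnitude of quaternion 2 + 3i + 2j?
√17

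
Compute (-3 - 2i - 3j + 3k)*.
-3 + 2i + 3j - 3k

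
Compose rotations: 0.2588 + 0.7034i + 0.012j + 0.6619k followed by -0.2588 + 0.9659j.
-0.0786 + 0.4573i + 0.2469j - 0.8507k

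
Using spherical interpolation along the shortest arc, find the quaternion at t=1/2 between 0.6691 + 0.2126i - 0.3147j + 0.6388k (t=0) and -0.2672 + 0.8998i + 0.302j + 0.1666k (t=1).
0.2809 + 0.7774i - 0.0089j + 0.5628k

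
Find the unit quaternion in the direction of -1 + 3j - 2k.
-0.2673 + 0.8018j - 0.5345k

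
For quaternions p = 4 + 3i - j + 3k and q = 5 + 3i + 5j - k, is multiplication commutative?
No: pq = 19 + 13i + 27j + 29k ≠ 19 + 41i + 3j - 7k = qp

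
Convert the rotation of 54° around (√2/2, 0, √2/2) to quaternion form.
0.891 + 0.321i + 0.321k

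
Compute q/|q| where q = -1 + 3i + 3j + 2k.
-0.2085 + 0.6255i + 0.6255j + 0.417k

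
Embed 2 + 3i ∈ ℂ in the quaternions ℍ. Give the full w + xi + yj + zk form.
2 + 3i + 0j + 0k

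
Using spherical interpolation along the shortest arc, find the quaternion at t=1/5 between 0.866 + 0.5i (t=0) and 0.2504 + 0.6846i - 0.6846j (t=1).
0.7947 + 0.5854i - 0.1604j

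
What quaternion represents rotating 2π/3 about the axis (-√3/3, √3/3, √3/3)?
0.5 - 0.5i + 0.5j + 0.5k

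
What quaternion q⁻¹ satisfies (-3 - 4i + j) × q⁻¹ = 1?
-0.1154 + 0.1538i - 0.0385j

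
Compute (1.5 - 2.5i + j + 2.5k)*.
1.5 + 2.5i - j - 2.5k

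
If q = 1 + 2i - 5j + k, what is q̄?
1 - 2i + 5j - k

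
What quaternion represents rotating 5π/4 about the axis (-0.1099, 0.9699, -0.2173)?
-0.3827 - 0.1015i + 0.8961j - 0.2008k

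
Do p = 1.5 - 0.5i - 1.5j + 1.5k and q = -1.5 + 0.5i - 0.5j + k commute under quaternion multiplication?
No: pq = -4.25 + 0.75i + 2.75j + 0.25k ≠ -4.25 + 2.25i + 0.25j - 1.75k = qp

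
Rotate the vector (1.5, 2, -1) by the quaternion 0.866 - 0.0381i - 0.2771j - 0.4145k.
(2.681, -0.034, 0.251)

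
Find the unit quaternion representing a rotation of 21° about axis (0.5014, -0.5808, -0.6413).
0.9833 + 0.0914i - 0.1058j - 0.1169k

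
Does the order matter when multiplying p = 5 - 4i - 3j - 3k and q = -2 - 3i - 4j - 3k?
Yes: pq = -43 - 10i - 17j - 2k ≠ -43 - 4i - 11j - 16k = qp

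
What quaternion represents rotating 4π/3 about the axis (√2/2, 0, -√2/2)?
-0.5 + 0.6124i - 0.6124k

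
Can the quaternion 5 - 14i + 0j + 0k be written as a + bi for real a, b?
Yes. The quaternion 5 - 14i has j- and k-coefficients y = z = 0, so it lies in the complex subalgebra spanned by 1 and i.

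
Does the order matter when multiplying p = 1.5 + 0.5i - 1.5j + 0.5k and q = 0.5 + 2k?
Yes: pq = -0.25 - 2.75i - 1.75j + 3.25k ≠ -0.25 + 3.25i + 0.25j + 3.25k = qp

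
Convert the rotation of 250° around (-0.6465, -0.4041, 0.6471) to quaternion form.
-0.5736 - 0.5296i - 0.331j + 0.5301k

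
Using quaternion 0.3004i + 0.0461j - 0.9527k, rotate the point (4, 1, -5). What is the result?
(-0.388, -0.446, -6.454)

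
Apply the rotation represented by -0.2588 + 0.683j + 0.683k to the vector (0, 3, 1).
(0.707, 1.134, 2.866)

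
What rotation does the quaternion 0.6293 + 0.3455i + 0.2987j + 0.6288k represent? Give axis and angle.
axis = (0.4446, 0.3843, 0.8091), θ = 102°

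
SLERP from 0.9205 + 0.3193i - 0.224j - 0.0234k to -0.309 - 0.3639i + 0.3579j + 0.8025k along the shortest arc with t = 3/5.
0.6421 + 0.397i - 0.3482j - 0.5557k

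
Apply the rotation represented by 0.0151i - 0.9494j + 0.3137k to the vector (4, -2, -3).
(-3.969, 0.067, 3.639)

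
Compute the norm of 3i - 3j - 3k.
√27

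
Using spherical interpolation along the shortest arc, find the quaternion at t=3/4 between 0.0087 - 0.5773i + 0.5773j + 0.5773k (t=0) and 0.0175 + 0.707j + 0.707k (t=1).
0.0158 - 0.1533i + 0.6987j + 0.6987k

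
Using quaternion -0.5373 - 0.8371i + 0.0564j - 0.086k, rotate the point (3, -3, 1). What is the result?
(3.58, 0.334, -2.464)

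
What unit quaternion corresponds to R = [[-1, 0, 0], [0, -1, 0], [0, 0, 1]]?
k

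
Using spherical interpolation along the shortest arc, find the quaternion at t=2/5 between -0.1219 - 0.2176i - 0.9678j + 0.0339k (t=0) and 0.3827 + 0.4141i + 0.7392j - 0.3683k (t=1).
-0.2346 - 0.3068i - 0.9058j + 0.1742k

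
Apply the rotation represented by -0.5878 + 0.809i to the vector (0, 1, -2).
(0, -2.211, -0.333)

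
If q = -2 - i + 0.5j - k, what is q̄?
-2 + i - 0.5j + k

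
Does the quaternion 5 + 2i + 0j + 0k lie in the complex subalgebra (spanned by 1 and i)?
Yes. The quaternion 5 + 2i has j- and k-coefficients y = z = 0, so it lies in the complex subalgebra spanned by 1 and i.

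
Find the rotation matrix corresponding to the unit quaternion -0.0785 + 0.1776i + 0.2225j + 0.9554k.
[[-0.9246, 0.229, 0.3044], [-0.071, -0.8887, 0.453], [0.3743, 0.3973, 0.8379]]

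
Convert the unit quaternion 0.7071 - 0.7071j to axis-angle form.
axis = (0, -1, 0), θ = π/2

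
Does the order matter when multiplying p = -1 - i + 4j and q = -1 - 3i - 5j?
Yes: pq = 18 + 4i + j + 17k ≠ 18 + 4i + j - 17k = qp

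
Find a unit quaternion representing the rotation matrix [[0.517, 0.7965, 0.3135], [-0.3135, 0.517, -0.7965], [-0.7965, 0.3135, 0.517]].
0.7986 + 0.3475i + 0.3475j - 0.3475k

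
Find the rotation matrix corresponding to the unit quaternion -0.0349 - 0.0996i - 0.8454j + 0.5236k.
[[-0.9777, 0.205, -0.0453], [0.1319, 0.4318, -0.8923], [-0.1633, -0.8784, -0.4492]]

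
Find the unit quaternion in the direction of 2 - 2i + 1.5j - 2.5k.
0.4924 - 0.4924i + 0.3693j - 0.6155k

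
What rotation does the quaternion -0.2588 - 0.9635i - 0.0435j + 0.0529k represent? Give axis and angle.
axis = (-0.9975, -0.045, 0.0548), θ = 7π/6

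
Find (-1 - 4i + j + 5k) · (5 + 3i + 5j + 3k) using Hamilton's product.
-13 - 45i + 27j - k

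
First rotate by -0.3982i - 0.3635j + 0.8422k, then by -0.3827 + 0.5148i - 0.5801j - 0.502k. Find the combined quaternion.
0.4169 - 0.5186i - 0.0946j - 0.7404k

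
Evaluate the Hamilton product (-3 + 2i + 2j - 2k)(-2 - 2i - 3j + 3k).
22 + 2i + 3j - 7k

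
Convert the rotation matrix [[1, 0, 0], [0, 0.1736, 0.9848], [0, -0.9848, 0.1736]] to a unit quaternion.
0.766 - 0.6428i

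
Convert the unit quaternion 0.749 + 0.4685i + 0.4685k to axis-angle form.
axis = (√2/2, 0, √2/2), θ = 83°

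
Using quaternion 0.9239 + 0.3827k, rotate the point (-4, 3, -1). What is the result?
(-4.95, -0.707, -1)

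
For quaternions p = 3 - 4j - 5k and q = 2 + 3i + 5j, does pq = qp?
No: pq = 26 + 34i - 8j + 2k ≠ 26 - 16i + 22j - 22k = qp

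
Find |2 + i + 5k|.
√30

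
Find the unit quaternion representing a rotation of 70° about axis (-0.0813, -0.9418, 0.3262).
0.8192 - 0.0466i - 0.5402j + 0.1871k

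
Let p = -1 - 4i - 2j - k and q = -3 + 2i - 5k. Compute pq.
6 + 20i - 16j + 12k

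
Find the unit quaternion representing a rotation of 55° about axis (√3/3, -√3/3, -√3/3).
0.887 + 0.2666i - 0.2666j - 0.2666k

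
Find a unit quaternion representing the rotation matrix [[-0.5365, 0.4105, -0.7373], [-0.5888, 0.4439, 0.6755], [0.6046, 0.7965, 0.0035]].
-0.4772 - 0.0634i + 0.703j + 0.5235k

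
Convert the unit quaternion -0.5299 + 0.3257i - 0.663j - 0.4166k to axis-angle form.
axis = (0.3841, -0.7818, -0.4912), θ = 244°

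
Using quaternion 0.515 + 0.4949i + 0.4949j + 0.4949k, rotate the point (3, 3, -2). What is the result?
(-1.998, 3.099, 2.899)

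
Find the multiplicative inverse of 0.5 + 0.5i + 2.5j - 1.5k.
0.0556 - 0.0556i - 0.2778j + 0.1667k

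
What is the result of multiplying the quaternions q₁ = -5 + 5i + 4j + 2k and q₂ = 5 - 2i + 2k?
-19 + 43i + 6j + 8k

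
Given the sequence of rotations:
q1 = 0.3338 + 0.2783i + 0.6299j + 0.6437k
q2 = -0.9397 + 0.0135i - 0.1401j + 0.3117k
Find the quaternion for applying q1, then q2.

q2 · q1 = -0.4298 - 0.5435i - 0.5606j - 0.4533k
-0.4298 - 0.5435i - 0.5606j - 0.4533k


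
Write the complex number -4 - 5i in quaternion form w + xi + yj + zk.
-4 - 5i + 0j + 0k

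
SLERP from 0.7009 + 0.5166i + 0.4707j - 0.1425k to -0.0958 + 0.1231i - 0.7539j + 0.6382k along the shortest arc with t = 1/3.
0.5656 + 0.3388i + 0.6577j - 0.3643k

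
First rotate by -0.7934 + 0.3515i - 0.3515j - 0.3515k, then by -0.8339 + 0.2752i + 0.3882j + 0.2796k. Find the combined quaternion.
0.7996 - 0.5496i + 0.1801j - 0.1619k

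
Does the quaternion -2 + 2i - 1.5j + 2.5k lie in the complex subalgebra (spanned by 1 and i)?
No. The quaternion -2 + 2i - 1.5j + 2.5k has j-coefficient y = -1.5 and k-coefficient z = 2.5, not both zero, so it does not lie in the complex subalgebra spanned by 1 and i.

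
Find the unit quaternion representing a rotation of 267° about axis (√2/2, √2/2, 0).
-0.6884 + 0.5129i + 0.5129j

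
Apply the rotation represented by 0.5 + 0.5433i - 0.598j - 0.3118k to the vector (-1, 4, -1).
(-0.505, 1.993, 3.711)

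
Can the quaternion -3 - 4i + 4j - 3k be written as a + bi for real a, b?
No. The quaternion -3 - 4i + 4j - 3k has j-coefficient y = 4 and k-coefficient z = -3, not both zero, so it does not lie in the complex subalgebra spanned by 1 and i.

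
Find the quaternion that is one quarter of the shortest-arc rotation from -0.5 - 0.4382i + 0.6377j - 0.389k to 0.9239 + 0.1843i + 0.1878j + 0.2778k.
-0.6784 - 0.41i + 0.4621j - 0.3977k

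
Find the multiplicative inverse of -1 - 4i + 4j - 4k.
-0.0204 + 0.0816i - 0.0816j + 0.0816k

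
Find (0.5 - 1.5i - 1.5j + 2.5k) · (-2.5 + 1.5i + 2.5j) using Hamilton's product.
4.75 - 1.75i + 8.75j - 7.75k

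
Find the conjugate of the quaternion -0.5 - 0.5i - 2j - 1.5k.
-0.5 + 0.5i + 2j + 1.5k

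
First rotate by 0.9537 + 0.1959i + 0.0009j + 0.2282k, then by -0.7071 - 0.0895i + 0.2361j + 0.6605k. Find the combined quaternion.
-0.8078 - 0.1706i + 0.3743j + 0.4222k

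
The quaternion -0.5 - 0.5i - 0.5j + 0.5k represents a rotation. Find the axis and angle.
axis = (-√3/3, -√3/3, √3/3), θ = 4π/3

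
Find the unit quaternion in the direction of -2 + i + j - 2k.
-0.6325 + 0.3162i + 0.3162j - 0.6325k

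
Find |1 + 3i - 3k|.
√19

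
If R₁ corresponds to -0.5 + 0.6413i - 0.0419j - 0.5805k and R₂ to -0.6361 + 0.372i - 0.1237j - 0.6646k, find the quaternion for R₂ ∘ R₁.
-0.3115 - 0.55i - 0.1218j + 0.7653k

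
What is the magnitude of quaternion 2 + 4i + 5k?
√45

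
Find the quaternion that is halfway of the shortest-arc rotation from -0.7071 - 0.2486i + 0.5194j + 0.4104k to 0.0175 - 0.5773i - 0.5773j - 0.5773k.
-0.4322 + 0.196i + 0.6541j + 0.5891k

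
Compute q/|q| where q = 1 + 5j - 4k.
0.1543 + 0.7715j - 0.6172k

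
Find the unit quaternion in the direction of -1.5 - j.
-0.8321 - 0.5547j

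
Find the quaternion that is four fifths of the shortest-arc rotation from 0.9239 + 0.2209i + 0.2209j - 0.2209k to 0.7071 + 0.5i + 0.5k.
0.801 + 0.4688i + 0.0499j + 0.369k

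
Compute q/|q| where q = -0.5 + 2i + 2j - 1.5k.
-0.1543 + 0.6172i + 0.6172j - 0.4629k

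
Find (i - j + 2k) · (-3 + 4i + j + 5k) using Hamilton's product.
-13 - 10i + 6j - k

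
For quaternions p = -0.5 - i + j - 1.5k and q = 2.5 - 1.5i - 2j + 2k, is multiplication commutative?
No: pq = 2.25 - 2.75i + 7.75j - 1.25k ≠ 2.25 - 0.75i - 0.75j - 8.25k = qp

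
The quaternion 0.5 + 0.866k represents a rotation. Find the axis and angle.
axis = (0, 0, 1), θ = 2π/3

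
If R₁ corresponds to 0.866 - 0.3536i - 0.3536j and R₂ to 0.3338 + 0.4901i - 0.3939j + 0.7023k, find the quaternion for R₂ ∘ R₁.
0.3231 + 0.5547i - 0.7075j + 0.2956k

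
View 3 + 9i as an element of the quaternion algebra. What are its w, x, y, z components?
3 + 9i + 0j + 0k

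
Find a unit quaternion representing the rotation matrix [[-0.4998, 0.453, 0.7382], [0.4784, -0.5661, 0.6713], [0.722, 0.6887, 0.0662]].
0.0087 + 0.5i + 0.4657j + 0.7301k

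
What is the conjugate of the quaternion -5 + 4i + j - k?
-5 - 4i - j + k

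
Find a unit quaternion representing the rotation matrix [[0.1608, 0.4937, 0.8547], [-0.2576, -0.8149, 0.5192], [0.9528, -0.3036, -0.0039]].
-0.2924 + 0.7035i + 0.0839j + 0.6423k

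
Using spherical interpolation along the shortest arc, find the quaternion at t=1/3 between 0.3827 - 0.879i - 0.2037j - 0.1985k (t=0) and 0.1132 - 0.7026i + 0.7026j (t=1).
0.3272 - 0.9251i + 0.125j - 0.1467k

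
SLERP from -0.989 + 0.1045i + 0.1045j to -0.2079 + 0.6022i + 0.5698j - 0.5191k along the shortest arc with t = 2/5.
-0.8119 + 0.3774i + 0.3611j - 0.2608k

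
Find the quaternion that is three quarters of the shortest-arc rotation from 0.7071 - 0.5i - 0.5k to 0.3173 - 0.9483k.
0.4454 - 0.1384i - 0.8846k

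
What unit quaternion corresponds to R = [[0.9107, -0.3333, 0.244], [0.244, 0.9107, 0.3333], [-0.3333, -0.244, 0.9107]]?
0.9659 - 0.1494i + 0.1494j + 0.1494k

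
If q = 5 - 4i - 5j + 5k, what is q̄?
5 + 4i + 5j - 5k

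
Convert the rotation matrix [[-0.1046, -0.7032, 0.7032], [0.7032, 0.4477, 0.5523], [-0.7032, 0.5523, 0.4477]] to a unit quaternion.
0.6691 + 0.5255j + 0.5255k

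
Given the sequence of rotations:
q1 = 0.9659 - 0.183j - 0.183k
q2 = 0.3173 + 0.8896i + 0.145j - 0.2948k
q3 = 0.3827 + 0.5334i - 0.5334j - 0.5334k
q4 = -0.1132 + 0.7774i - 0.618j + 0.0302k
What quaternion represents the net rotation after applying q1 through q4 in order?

q2 · q1 = 0.2791 + 0.7788i + 0.2448j - 0.5056k
q3 · q2 · q1 = -0.4477 + 0.8472i - 0.2009j + 0.2036k
q4 · q3 · q2 · q1 = -0.7382 - 0.5637i + 0.1667j + 0.3308k
-0.7382 - 0.5637i + 0.1667j + 0.3308k


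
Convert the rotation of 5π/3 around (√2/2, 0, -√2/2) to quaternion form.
-0.866 + 0.3536i - 0.3536k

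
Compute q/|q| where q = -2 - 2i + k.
-0.6667 - 0.6667i + 0.3333k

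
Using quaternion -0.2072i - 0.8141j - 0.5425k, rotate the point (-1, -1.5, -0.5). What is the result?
(0.296, -1.267, -1.344)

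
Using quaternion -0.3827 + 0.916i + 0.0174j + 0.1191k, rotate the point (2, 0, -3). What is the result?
(1.327, -2.234, 2.499)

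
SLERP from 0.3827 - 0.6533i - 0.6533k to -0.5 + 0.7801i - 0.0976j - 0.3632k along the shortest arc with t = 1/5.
0.4523 - 0.7542i + 0.0238j - 0.4755k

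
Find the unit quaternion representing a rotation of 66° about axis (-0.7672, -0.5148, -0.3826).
0.8387 - 0.4178i - 0.2804j - 0.2084k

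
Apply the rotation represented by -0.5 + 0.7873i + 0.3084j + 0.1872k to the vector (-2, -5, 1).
(-4.857, 1.855, 1.723)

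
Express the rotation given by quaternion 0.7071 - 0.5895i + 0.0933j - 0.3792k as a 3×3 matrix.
[[0.695, 0.4263, 0.579], [-0.6463, 0.0174, 0.7629], [0.3151, -0.9044, 0.2876]]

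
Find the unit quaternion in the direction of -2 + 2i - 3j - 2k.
-0.4364 + 0.4364i - 0.6547j - 0.4364k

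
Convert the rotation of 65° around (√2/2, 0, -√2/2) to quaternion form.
0.8434 + 0.3799i - 0.3799k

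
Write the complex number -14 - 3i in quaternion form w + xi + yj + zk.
-14 - 3i + 0j + 0k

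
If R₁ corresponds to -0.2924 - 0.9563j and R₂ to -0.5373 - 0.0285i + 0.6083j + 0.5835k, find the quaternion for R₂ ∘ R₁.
0.7388 + 0.5663i + 0.336j - 0.1434k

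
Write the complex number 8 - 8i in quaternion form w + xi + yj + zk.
8 - 8i + 0j + 0k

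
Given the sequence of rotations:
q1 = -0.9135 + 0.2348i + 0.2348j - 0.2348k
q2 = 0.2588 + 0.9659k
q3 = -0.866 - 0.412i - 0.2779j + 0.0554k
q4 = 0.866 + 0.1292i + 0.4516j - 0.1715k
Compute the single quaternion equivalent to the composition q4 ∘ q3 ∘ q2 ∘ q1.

q2 · q1 = -0.0096 - 0.166i + 0.2876j - 0.9431k
q3 · q2 · q1 = 0.0721 + 0.3939i - 0.6441j + 0.6516k
q4 · q3 · q2 · q1 = 0.4142 + 0.5342i - 0.677j + 0.2908k
0.4142 + 0.5342i - 0.677j + 0.2908k


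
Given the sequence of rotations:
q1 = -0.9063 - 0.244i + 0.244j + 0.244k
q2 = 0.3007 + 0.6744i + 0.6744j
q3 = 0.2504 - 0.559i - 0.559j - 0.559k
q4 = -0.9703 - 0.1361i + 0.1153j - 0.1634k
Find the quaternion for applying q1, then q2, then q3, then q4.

q2 · q1 = -0.2725 - 0.52i - 0.7024j + 0.4025k
q3 · q2 · q1 = -0.5266 - 0.5955i + 0.4921j + 0.3551k
q4 · q3 · q2 · q1 = 0.4312 + 0.7708i - 0.3926j - 0.2568k
0.4312 + 0.7708i - 0.3926j - 0.2568k


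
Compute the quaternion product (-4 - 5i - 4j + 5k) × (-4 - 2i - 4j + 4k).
-30 + 32i + 42j - 24k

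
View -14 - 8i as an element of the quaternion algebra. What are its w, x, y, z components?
-14 - 8i + 0j + 0k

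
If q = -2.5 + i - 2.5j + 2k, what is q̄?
-2.5 - i + 2.5j - 2k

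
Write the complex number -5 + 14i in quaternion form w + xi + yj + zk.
-5 + 14i + 0j + 0k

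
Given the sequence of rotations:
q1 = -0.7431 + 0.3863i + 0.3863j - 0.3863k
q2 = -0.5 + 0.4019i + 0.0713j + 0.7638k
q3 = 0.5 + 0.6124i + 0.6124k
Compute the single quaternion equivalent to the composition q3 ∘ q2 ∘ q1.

q2 · q1 = 0.4838 - 0.8144i + 0.2042j - 0.2467k
q3 · q2 · q1 = 0.8917 - 0.236i - 0.2456j + 0.298k
0.8917 - 0.236i - 0.2456j + 0.298k


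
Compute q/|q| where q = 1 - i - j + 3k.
0.2887 - 0.2887i - 0.2887j + 0.866k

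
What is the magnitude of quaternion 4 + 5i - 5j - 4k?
√82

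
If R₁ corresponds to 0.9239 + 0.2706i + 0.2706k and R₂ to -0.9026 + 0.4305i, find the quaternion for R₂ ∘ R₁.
-0.9504 + 0.1535i - 0.1165j - 0.2442k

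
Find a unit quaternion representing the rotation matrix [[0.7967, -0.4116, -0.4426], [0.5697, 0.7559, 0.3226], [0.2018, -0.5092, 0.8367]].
0.9205 - 0.2259i - 0.175j + 0.2665k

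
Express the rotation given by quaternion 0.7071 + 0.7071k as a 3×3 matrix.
[[0, -1, 0], [1, 0, 0], [0, 0, 1]]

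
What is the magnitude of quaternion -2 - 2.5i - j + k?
3.5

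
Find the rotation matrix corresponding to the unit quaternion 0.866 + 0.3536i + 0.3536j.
[[0.7499, 0.2501, 0.6124], [0.2501, 0.7499, -0.6124], [-0.6124, 0.6124, 0.4999]]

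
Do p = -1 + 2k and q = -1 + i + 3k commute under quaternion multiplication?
No: pq = -5 - i + 2j - 5k ≠ -5 - i - 2j - 5k = qp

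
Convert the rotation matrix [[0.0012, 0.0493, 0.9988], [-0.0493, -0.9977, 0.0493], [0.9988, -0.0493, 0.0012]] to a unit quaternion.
-0.0349 + 0.7067i + 0.7067k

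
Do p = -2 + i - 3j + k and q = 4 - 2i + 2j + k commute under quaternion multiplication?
No: pq = -1 + 3i - 19j - 2k ≠ -1 + 13i - 13j + 6k = qp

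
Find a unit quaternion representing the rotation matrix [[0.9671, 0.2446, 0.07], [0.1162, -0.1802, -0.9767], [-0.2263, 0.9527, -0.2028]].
0.6293 + 0.7665i + 0.1177j - 0.051k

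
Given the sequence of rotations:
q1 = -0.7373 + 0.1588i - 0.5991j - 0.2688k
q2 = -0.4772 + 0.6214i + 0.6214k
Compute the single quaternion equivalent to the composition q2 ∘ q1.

q2 · q1 = 0.4202 - 0.1617i + 0.5516j - 0.7022k
0.4202 - 0.1617i + 0.5516j - 0.7022k


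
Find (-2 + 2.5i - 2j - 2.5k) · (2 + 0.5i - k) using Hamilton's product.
-7.75 + 6i - 2.75j - 2k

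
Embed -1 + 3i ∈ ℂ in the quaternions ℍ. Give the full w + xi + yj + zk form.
-1 + 3i + 0j + 0k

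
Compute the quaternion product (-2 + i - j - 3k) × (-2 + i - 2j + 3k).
10 - 13i - k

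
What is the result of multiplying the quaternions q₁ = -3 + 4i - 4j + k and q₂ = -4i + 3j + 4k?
24 - 7i - 29j - 16k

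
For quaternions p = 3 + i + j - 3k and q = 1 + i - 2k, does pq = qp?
No: pq = -4 + 2i - 10k ≠ -4 + 6i + 2j - 8k = qp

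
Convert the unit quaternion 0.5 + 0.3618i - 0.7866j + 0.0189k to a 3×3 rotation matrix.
[[-0.2382, -0.5881, -0.7729], [-0.5503, 0.7375, -0.3915], [0.8003, 0.3321, -0.4993]]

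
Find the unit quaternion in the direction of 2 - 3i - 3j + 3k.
0.3592 - 0.5388i - 0.5388j + 0.5388k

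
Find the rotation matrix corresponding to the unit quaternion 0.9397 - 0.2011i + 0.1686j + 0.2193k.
[[0.847, -0.48, 0.2287], [0.3443, 0.8229, 0.4519], [-0.4051, -0.304, 0.8623]]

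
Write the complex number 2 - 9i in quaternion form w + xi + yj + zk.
2 - 9i + 0j + 0k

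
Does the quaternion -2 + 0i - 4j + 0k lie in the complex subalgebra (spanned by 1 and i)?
No. The quaternion -2 - 4j has j-coefficient y = -4 and k-coefficient z = 0, not both zero, so it does not lie in the complex subalgebra spanned by 1 and i.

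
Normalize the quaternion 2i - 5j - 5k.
0.2722i - 0.6804j - 0.6804k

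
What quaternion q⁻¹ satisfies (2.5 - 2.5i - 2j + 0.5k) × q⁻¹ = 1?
0.1493 + 0.1493i + 0.1194j - 0.0299k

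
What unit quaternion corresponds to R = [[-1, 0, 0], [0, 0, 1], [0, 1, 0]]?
0.7071j + 0.7071k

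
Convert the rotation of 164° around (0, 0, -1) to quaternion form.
0.1392 - 0.9903k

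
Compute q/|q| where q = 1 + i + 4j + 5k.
0.1525 + 0.1525i + 0.61j + 0.7625k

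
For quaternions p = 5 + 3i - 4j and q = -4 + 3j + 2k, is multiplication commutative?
No: pq = -8 - 20i + 25j + 19k ≠ -8 - 4i + 37j + k = qp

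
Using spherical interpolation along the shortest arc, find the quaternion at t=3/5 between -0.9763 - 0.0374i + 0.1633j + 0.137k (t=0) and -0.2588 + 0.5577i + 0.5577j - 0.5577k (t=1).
-0.6984 + 0.3905i + 0.495j - 0.3387k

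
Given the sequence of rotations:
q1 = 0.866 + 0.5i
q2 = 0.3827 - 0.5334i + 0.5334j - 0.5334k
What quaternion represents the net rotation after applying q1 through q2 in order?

q2 · q1 = 0.5981 - 0.2706i + 0.1952j - 0.7286k
0.5981 - 0.2706i + 0.1952j - 0.7286k


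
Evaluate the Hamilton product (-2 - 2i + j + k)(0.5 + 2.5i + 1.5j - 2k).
4.5 - 9.5i - 4j - k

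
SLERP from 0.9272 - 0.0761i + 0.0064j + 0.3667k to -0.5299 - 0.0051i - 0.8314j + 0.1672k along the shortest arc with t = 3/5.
0.8129 - 0.0331i + 0.5782j + 0.0609k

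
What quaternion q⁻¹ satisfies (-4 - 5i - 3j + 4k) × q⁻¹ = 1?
-0.0606 + 0.0758i + 0.0455j - 0.0606k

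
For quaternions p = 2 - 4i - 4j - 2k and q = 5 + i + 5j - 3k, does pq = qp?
No: pq = 28 + 4i - 24j - 32k ≠ 28 - 40i + 4j = qp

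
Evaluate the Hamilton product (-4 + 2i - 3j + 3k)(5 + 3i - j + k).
-32 - 2i - 4j + 18k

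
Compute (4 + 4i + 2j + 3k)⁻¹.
0.0889 - 0.0889i - 0.0444j - 0.0667k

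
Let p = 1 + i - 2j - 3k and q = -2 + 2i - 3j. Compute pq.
-10 - 9i - 5j + 7k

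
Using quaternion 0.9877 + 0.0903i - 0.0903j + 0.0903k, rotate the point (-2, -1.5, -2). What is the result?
(-1.319, -1.386, -2.567)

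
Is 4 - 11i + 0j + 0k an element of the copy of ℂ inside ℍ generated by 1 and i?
Yes. The quaternion 4 - 11i has j- and k-coefficients y = z = 0, so it lies in the complex subalgebra spanned by 1 and i.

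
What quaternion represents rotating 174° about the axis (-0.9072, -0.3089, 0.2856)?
0.0523 - 0.906i - 0.3085j + 0.2852k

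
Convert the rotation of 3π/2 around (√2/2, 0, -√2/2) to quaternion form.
-0.7071 + 0.5i - 0.5k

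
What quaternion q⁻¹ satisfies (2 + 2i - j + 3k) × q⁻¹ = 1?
0.1111 - 0.1111i + 0.0556j - 0.1667k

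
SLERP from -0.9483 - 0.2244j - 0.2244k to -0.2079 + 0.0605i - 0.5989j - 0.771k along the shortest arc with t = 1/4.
-0.8356 + 0.018i - 0.3617j - 0.413k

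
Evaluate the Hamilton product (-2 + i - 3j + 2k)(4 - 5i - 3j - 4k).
-4 + 32i - 12j - 2k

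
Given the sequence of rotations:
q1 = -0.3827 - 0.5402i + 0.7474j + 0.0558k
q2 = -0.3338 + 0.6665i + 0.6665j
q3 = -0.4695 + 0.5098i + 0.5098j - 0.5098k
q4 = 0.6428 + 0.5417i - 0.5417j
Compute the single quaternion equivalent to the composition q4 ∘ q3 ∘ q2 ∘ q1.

q2 · q1 = -0.0104 - 0.0376i - 0.5417j + 0.8396k
q3 · q2 · q1 = 0.7282 + 0.1642i - 0.1598j - 0.6459k
q4 · q3 · q2 · q1 = 0.2926 + 0.8499i - 0.1473j - 0.4128k
0.2926 + 0.8499i - 0.1473j - 0.4128k


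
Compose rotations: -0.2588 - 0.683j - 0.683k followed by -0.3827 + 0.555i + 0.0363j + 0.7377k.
0.6277 + 0.3354i + 0.6311j - 0.3086k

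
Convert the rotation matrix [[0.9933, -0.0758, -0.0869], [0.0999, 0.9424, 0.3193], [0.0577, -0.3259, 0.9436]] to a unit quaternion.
0.9848 - 0.1638i - 0.0367j + 0.0446k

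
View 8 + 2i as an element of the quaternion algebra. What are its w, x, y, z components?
8 + 2i + 0j + 0k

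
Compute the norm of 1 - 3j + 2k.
√14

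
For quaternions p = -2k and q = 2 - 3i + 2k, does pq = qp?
No: pq = 4 + 6j - 4k ≠ 4 - 6j - 4k = qp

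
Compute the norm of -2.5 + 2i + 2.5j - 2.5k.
4.77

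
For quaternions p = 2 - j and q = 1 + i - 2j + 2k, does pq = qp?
No: pq = -5j + 5k ≠ 4i - 5j + 3k = qp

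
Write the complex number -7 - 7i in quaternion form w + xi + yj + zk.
-7 - 7i + 0j + 0k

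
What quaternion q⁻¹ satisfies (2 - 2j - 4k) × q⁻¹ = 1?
0.0833 + 0.0833j + 0.1667k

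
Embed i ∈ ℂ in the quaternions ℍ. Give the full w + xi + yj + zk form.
0 + i + 0j + 0k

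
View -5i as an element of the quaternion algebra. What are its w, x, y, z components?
0 - 5i + 0j + 0k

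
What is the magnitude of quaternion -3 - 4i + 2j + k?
√30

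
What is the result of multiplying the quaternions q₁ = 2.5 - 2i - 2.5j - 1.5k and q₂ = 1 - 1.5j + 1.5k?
1 - 8i - 3.25j + 5.25k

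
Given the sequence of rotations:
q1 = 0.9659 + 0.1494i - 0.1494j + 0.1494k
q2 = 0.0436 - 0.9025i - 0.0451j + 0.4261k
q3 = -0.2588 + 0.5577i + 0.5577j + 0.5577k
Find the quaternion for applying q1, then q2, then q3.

q2 · q1 = 0.1065 - 0.8083i + 0.1484j + 0.5597k
q3 · q2 · q1 = 0.0283 + 0.498i - 0.7419j + 0.4481k
0.0283 + 0.498i - 0.7419j + 0.4481k


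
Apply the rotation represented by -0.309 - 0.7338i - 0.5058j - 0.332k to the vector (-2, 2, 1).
(1.338, -2.607, 0.641)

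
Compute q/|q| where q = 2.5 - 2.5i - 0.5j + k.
0.6742 - 0.6742i - 0.1348j + 0.2697k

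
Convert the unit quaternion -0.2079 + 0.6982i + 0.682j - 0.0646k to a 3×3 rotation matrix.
[[0.0614, 0.9255, -0.3738], [0.9792, 0.0167, 0.2022], [0.1934, -0.3784, -0.9052]]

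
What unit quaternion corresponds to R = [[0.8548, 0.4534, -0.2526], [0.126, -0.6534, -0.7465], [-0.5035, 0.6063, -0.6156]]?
0.3827 + 0.8837i + 0.1639j - 0.2139k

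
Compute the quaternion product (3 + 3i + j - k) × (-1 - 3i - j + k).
8 - 12i - 4j + 4k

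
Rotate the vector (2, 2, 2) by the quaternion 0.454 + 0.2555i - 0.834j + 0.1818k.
(-3.426, 0.014, 0.515)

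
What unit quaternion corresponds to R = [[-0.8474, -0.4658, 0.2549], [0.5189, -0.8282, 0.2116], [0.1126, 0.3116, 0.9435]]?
0.2588 + 0.0966i + 0.1375j + 0.9512k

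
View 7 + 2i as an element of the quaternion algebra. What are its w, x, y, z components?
7 + 2i + 0j + 0k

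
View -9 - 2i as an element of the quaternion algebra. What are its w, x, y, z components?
-9 - 2i + 0j + 0k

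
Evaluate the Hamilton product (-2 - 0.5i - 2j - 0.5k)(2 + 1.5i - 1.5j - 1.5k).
-7 - 1.75i - 2.5j + 5.75k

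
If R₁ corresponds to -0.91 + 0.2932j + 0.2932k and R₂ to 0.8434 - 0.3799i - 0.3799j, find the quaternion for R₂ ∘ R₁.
-0.6561 + 0.2343i + 0.7044j + 0.1359k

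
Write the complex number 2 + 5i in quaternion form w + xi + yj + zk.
2 + 5i + 0j + 0k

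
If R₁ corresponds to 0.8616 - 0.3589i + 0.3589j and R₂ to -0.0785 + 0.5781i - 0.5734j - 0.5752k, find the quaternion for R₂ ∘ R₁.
0.3456 + 0.7327i - 0.3158j - 0.4939k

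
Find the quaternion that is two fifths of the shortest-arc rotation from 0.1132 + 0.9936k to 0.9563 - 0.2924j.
0.6187 - 0.1624j + 0.7687k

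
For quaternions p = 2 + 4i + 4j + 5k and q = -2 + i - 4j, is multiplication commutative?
No: pq = 8 + 14i - 11j - 30k ≠ 8 - 26i - 21j + 10k = qp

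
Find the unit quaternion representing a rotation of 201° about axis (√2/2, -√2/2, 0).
-0.1822 + 0.6953i - 0.6953j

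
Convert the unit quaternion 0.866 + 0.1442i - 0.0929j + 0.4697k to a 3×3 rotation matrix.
[[0.5415, -0.8403, -0.0254], [0.7867, 0.5172, -0.337], [0.2964, 0.1625, 0.9412]]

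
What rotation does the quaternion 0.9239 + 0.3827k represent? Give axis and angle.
axis = (0, 0, 1), θ = π/4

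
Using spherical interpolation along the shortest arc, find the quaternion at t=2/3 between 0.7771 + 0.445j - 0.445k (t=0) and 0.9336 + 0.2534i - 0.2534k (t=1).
0.9145 + 0.1743i + 0.1559j - 0.3302k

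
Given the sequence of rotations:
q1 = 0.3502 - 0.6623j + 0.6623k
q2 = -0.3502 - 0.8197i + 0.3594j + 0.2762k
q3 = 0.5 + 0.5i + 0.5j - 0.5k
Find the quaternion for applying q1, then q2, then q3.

q2 · q1 = -0.0675 + 0.1339i + 0.9007j + 0.4077k
q3 · q2 · q1 = -0.3472 + 0.6874i + 0.1458j + 0.621k
-0.3472 + 0.6874i + 0.1458j + 0.621k


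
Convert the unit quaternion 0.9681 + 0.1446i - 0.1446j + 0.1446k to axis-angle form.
axis = (√3/3, -√3/3, √3/3), θ = 29°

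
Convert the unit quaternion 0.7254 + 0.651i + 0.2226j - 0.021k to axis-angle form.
axis = (0.9458, 0.3234, -0.0305), θ = 87°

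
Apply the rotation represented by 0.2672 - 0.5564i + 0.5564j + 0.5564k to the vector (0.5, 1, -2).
(-0.392, -2.232, 0.34)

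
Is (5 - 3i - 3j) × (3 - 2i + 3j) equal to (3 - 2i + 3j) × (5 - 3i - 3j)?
No: pq = 18 - 19i + 6j - 15k ≠ 18 - 19i + 6j + 15k = qp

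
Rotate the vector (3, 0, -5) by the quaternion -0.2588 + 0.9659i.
(3, -2.5, 4.33)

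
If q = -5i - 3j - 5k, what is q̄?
5i + 3j + 5k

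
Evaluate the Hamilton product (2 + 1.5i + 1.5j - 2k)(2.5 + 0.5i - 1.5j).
6.5 + 1.75i - 0.25j - 8k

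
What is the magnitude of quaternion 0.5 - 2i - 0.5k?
2.121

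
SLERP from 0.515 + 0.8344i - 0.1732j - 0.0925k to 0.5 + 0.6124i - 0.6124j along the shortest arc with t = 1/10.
0.5195 + 0.8211i - 0.2211j - 0.0839k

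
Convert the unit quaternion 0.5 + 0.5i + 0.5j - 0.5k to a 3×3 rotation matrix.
[[0, 1, 0], [0, 0, -1], [-1, 0, 0]]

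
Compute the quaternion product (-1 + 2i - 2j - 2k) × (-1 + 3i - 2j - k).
-11 - 7i + 5k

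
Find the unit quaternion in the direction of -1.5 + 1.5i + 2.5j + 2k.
-0.3906 + 0.3906i + 0.6509j + 0.5208k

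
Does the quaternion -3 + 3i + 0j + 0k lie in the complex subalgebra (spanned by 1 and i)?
Yes. The quaternion -3 + 3i has j- and k-coefficients y = z = 0, so it lies in the complex subalgebra spanned by 1 and i.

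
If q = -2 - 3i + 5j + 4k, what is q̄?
-2 + 3i - 5j - 4k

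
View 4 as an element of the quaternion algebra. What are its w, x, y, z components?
4 + 0i + 0j + 0k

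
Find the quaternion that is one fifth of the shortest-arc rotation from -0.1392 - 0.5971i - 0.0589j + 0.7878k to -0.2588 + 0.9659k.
-0.1697 - 0.4902i - 0.0484j + 0.8536k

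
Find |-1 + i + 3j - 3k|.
√20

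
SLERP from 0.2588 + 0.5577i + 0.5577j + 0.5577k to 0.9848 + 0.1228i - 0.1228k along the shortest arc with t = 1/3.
0.6372 + 0.4966i + 0.4428j + 0.389k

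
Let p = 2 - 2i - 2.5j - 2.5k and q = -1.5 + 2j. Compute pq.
2 + 8i + 7.75j - 0.25k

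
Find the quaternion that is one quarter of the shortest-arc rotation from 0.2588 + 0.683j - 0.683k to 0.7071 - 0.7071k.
0.4029 + 0.5405j - 0.7386k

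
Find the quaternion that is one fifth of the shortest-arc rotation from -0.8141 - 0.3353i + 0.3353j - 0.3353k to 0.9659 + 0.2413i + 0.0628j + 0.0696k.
-0.8636 - 0.323i + 0.2595j - 0.2872k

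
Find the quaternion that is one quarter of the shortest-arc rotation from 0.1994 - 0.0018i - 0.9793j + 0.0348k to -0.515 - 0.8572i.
0.3647 + 0.3078i - 0.8782j + 0.0312k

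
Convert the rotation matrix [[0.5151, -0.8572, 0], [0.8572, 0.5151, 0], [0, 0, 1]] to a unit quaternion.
0.8704 + 0.4924k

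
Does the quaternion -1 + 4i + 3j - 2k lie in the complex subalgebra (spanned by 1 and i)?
No. The quaternion -1 + 4i + 3j - 2k has j-coefficient y = 3 and k-coefficient z = -2, not both zero, so it does not lie in the complex subalgebra spanned by 1 and i.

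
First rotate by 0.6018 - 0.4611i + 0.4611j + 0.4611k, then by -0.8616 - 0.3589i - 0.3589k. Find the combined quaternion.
-0.5185 + 0.3468i - 0.0663j - 0.7788k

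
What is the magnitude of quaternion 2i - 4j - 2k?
√24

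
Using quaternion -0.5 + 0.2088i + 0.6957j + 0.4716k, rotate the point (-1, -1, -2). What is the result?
(0.648, -2.017, -1.23)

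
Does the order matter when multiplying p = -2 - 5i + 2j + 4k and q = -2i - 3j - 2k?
Yes: pq = 4 + 12i - 12j + 23k ≠ 4 - 4i + 24j - 15k = qp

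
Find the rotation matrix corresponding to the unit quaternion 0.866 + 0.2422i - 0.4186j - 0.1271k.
[[0.6172, 0.0174, -0.7866], [-0.4229, 0.8504, -0.3131], [0.6634, 0.5259, 0.5322]]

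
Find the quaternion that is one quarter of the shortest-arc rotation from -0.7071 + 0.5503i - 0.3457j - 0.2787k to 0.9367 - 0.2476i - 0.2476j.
-0.8129 + 0.5001i - 0.2032j - 0.2188k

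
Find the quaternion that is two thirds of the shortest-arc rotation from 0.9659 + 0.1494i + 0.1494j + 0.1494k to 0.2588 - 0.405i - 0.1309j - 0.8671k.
0.6928 - 0.2724i - 0.0386j - 0.6666k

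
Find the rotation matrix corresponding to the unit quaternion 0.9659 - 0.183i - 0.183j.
[[0.933, 0.067, -0.3535], [0.067, 0.933, 0.3535], [0.3535, -0.3535, 0.866]]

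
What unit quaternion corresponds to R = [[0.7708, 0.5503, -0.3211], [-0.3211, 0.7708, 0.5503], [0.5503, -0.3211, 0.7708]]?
0.91 - 0.2394i - 0.2394j - 0.2394k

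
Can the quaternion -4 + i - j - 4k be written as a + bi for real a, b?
No. The quaternion -4 + i - j - 4k has j-coefficient y = -1 and k-coefficient z = -4, not both zero, so it does not lie in the complex subalgebra spanned by 1 and i.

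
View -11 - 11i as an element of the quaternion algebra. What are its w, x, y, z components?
-11 - 11i + 0j + 0k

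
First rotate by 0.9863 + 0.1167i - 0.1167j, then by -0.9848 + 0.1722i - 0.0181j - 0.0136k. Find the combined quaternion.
-0.9935 + 0.0533i + 0.0955j - 0.0314k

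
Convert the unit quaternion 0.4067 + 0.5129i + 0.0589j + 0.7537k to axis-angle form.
axis = (0.5614, 0.0645, 0.825), θ = 132°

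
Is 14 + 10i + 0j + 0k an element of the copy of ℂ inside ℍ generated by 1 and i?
Yes. The quaternion 14 + 10i has j- and k-coefficients y = z = 0, so it lies in the complex subalgebra spanned by 1 and i.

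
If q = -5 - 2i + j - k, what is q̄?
-5 + 2i - j + k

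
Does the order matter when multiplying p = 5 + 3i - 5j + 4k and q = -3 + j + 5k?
Yes: pq = -30 - 38i + 5j + 16k ≠ -30 + 20i + 35j + 10k = qp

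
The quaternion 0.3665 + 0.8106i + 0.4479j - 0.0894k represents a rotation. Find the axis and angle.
axis = (0.8712, 0.4814, -0.0961), θ = 137°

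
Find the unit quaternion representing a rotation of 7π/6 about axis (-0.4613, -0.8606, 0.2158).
-0.2588 - 0.4456i - 0.8313j + 0.2084k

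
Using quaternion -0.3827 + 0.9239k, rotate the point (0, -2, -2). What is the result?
(-1.414, 1.414, -2)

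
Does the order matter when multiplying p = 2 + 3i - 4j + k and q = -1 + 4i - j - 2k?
Yes: pq = -16 + 14i + 12j + 8k ≠ -16 - 4i - 8j - 18k = qp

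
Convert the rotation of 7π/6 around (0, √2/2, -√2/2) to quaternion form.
-0.2588 + 0.683j - 0.683k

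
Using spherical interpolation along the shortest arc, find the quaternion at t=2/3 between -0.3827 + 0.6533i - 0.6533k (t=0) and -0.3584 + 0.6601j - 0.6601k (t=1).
-0.4088 + 0.2513i + 0.4818j - 0.7332k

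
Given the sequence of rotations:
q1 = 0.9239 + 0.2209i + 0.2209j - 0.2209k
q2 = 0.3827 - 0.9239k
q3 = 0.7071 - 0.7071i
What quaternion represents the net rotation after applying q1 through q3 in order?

q2 · q1 = 0.1495 + 0.2886i - 0.1196j - 0.9381k
q3 · q2 · q1 = 0.3098 + 0.0984i - 0.7479j - 0.5788k
0.3098 + 0.0984i - 0.7479j - 0.5788k


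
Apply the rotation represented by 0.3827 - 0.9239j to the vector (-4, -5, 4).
(0, -5, -5.657)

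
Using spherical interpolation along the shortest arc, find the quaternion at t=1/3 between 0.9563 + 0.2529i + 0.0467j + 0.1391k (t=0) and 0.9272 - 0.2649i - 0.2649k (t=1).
0.9961 + 0.0814i + 0.0325j + 0.0023k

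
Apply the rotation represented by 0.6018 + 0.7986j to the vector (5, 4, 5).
(3.428, 4, -6.184)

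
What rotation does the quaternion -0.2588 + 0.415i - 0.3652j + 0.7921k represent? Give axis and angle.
axis = (0.4296, -0.3781, 0.82), θ = 7π/6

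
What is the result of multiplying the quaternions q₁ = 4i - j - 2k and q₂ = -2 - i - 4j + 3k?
6 - 19i - 8j - 13k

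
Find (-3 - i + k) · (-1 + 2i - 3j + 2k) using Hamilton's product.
3 - 2i + 13j - 4k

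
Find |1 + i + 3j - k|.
√12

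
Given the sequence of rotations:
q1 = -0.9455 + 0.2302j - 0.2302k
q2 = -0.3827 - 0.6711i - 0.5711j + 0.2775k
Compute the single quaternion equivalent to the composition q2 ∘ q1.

q2 · q1 = 0.5572 + 0.7021i + 0.2974j - 0.3288k
0.5572 + 0.7021i + 0.2974j - 0.3288k


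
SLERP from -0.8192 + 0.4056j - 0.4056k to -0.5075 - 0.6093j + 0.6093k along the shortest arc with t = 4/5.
0.2317 + 0.6879j - 0.6879k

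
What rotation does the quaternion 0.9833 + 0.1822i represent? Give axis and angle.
axis = (1, 0, 0), θ = 21°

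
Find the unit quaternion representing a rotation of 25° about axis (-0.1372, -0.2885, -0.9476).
0.9763 - 0.0297i - 0.0624j - 0.2051k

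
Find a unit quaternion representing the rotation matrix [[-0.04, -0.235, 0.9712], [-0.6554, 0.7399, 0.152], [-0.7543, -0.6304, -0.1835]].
0.6157 - 0.3177i + 0.7006j - 0.1707k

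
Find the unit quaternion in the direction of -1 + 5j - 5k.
-0.14 + 0.7001j - 0.7001k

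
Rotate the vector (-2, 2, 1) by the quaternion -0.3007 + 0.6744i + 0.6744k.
(1.54, -0.422, -2.54)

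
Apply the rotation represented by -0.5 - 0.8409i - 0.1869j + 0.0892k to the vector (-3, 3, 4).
(-1.385, -5.463, 1.497)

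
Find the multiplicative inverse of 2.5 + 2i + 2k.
0.1754 - 0.1404i - 0.1404k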